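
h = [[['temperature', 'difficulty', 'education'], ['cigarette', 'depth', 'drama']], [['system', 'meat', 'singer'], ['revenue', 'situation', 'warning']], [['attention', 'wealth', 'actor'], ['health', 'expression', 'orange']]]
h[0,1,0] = 'cigarette'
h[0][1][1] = 'depth'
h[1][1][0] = 'revenue'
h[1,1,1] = 'situation'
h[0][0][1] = 'difficulty'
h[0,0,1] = 'difficulty'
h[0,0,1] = 'difficulty'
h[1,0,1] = 'meat'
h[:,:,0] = [['temperature', 'cigarette'], ['system', 'revenue'], ['attention', 'health']]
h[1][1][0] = 'revenue'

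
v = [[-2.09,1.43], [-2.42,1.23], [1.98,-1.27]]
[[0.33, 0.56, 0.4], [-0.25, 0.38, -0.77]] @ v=[[-1.25, 0.65], [-1.92, 1.09]]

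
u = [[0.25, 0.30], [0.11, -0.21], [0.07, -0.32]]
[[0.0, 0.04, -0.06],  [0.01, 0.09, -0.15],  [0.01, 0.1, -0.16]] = u@[[0.03, 0.4, -0.67], [-0.02, -0.21, 0.36]]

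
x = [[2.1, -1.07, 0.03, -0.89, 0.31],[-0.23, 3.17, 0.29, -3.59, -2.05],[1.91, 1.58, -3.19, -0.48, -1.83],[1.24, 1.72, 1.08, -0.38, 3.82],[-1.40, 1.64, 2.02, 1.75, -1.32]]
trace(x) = 0.38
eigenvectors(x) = [[-0.08+0.10j,(-0.08-0.1j),-0.89+0.00j,0.07+0.23j,0.07-0.23j],[(-0.18+0.07j),(-0.18-0.07j),(0.22+0j),0.70+0.00j,(0.7-0j)],[0.68+0.00j,(0.68-0j),-0.32+0.00j,0.23+0.09j,(0.23-0.09j)],[-0.16+0.46j,(-0.16-0.46j),(-0.05+0j),0.10-0.48j,0.10+0.48j],[(-0.13-0.48j),(-0.13+0.48j),0.24+0.00j,(0.11-0.37j),0.11+0.37j]]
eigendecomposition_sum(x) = [[(0.03+0.15j), (-0.06+0.07j), 0.10-0.27j, (-0.18-0.07j), (0.28+0.12j)],[(-0.06+0.23j), -0.13+0.05j, (0.33-0.29j), (-0.19-0.22j), 0.29+0.36j],[0.52-0.68j, (0.49+0.01j), (-1.51+0.53j), (0.33+0.98j), (-0.49-1.59j)],[0.34+0.51j, (-0.11+0.33j), -0.01-1.14j, (-0.74+0j), (1.19+0.03j)],[-0.58-0.23j, (-0.09-0.34j), (0.66+0.95j), (0.62-0.42j), (-1.02+0.66j)]] + [[0.03-0.15j, (-0.06-0.07j), 0.10+0.27j, (-0.18+0.07j), (0.28-0.12j)], [-0.06-0.23j, -0.13-0.05j, 0.33+0.29j, -0.19+0.22j, (0.29-0.36j)], [0.52+0.68j, (0.49-0.01j), -1.51-0.53j, (0.33-0.98j), -0.49+1.59j], [0.34-0.51j, -0.11-0.33j, (-0.01+1.14j), -0.74-0.00j, 1.19-0.03j], [(-0.58+0.23j), (-0.09+0.34j), (0.66-0.95j), 0.62+0.42j, -1.02-0.66j]] + [[(2.17+0j), -0.54-0.00j, 0.39-0.00j, 0.49+0.00j, (0.83+0j)], [-0.55-0.00j, 0.14+0.00j, -0.10+0.00j, (-0.12-0j), (-0.21-0j)], [(0.79+0j), -0.20-0.00j, 0.14-0.00j, 0.18+0.00j, 0.30+0.00j], [(0.12+0j), -0.03-0.00j, (0.02-0j), (0.03+0j), 0.05+0.00j], [-0.59-0.00j, (0.15+0j), -0.11+0.00j, -0.14-0.00j, (-0.23-0j)]] + [[-0.07+0.10j, -0.20+0.66j, -0.28+0.03j, (-0.51-0.41j), (-0.54-0.28j)], [(0.22+0.27j), (1.64+1.1j), -0.14+0.81j, -1.55+1.09j, (-1.21+1.26j)], [(0.04+0.12j), (0.4+0.59j), -0.15+0.25j, -0.66+0.16j, -0.57+0.26j], [0.22-0.12j, 0.99-0.98j, 0.54+0.21j, 0.53+1.22j, 0.70+1.01j], [(0.18-0.07j), 0.84-0.68j, 0.40+0.20j, (0.32+0.98j), (0.47+0.83j)]] + [[(-0.07-0.1j), -0.20-0.66j, (-0.28-0.03j), -0.51+0.41j, -0.54+0.28j],[(0.22-0.27j), 1.64-1.10j, (-0.14-0.81j), (-1.55-1.09j), -1.21-1.26j],[0.04-0.12j, (0.4-0.59j), (-0.15-0.25j), -0.66-0.16j, (-0.57-0.26j)],[0.22+0.12j, (0.99+0.98j), 0.54-0.21j, 0.53-1.22j, (0.7-1.01j)],[0.18+0.07j, 0.84+0.68j, (0.4-0.2j), (0.32-0.98j), (0.47-0.83j)]]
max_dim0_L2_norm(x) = 4.9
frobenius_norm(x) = 9.36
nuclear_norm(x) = 19.45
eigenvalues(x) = [(-3.35+1.38j), (-3.35-1.38j), (2.25+0j), (2.42+3.51j), (2.42-3.51j)]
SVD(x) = [[0.01, -0.41, 0.08, 0.34, -0.84], [-0.77, 0.1, -0.52, 0.36, 0.03], [-0.58, -0.35, 0.34, -0.65, -0.06], [0.27, -0.48, -0.75, -0.37, 0.02], [0.01, 0.68, -0.23, -0.45, -0.53]] @ diag([5.8702067000039975, 4.712960811698836, 4.59447479122957, 2.7101033453074184, 1.5586259773046114]) @ [[-0.10,-0.49,0.33,0.50,0.62],  [-0.66,0.10,0.42,0.33,-0.51],  [0.07,-0.62,-0.55,0.33,-0.46],  [-0.16,-0.60,0.32,-0.71,-0.1],  [-0.72,0.05,-0.56,-0.18,0.36]]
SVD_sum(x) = [[-0.01, -0.04, 0.03, 0.04, 0.05], [0.45, 2.23, -1.49, -2.27, -2.81], [0.34, 1.68, -1.12, -1.70, -2.11], [-0.16, -0.77, 0.52, 0.79, 0.98], [-0.00, -0.02, 0.02, 0.02, 0.03]] + [[1.28, -0.2, -0.82, -0.64, 1.0],[-0.31, 0.05, 0.2, 0.15, -0.24],[1.1, -0.17, -0.71, -0.55, 0.86],[1.50, -0.23, -0.97, -0.75, 1.17],[-2.12, 0.32, 1.36, 1.06, -1.65]] + [[0.03, -0.22, -0.2, 0.12, -0.17], [-0.17, 1.47, 1.30, -0.78, 1.08], [0.12, -0.98, -0.86, 0.52, -0.72], [-0.25, 2.11, 1.87, -1.13, 1.56], [-0.08, 0.64, 0.57, -0.34, 0.47]] + [[-0.15, -0.55, 0.29, -0.64, -0.09], [-0.16, -0.58, 0.31, -0.68, -0.10], [0.29, 1.05, -0.56, 1.24, 0.18], [0.16, 0.61, -0.32, 0.71, 0.1], [0.20, 0.74, -0.39, 0.87, 0.12]] + [[0.95, -0.06, 0.74, 0.23, -0.48], [-0.04, 0.0, -0.03, -0.01, 0.02], [0.07, -0.0, 0.05, 0.02, -0.03], [-0.02, 0.0, -0.02, -0.01, 0.01], [0.60, -0.04, 0.46, 0.15, -0.3]]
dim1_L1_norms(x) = [4.4, 9.33, 8.99, 8.24, 8.13]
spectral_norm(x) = 5.87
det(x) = 536.92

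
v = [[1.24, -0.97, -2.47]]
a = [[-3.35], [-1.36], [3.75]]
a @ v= [[-4.15, 3.25, 8.27], [-1.69, 1.32, 3.36], [4.65, -3.64, -9.26]]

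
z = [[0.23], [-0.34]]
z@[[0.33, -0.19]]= [[0.08, -0.04], [-0.11, 0.06]]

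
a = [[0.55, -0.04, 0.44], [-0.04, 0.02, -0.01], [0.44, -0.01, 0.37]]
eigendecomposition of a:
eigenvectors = [[-0.77, 0.51, -0.37], [0.04, 0.63, 0.78], [-0.63, -0.59, 0.51]]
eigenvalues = [0.91, -0.0, 0.03]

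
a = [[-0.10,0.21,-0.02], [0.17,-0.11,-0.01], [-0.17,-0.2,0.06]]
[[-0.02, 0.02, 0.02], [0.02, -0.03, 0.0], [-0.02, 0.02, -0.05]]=a @ [[0.14, -0.13, 0.11], [-0.01, 0.04, 0.13], [0.1, 0.12, -0.01]]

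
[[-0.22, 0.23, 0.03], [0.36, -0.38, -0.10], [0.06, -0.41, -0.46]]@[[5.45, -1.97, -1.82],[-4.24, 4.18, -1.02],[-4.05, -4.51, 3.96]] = [[-2.30, 1.26, 0.28], [3.98, -1.85, -0.66], [3.93, 0.24, -1.51]]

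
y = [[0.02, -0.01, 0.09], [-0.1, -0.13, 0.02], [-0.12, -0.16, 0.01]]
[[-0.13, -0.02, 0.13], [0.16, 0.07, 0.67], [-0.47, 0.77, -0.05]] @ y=[[-0.02, -0.02, -0.01], [-0.08, -0.12, 0.02], [-0.08, -0.09, -0.03]]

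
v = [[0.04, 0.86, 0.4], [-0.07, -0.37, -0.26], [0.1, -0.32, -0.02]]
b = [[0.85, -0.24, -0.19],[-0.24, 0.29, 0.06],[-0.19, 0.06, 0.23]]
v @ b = [[-0.25, 0.26, 0.14],[0.08, -0.11, -0.07],[0.17, -0.12, -0.04]]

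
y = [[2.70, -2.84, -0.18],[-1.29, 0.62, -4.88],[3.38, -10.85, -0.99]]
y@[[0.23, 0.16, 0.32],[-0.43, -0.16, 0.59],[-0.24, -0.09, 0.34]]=[[1.89, 0.90, -0.87],[0.61, 0.13, -1.71],[5.68, 2.37, -5.66]]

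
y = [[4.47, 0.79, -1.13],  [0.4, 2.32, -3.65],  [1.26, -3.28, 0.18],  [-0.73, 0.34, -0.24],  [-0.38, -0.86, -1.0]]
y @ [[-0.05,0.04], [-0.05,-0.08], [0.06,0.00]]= [[-0.33, 0.12], [-0.36, -0.17], [0.11, 0.31], [0.01, -0.06], [0.00, 0.05]]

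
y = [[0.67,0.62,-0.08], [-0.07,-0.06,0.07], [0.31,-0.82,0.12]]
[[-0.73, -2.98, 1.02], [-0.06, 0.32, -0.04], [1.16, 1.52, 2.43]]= y@ [[0.19,-2.02,3.15], [-1.64,-2.58,-1.60], [-2.03,0.29,1.21]]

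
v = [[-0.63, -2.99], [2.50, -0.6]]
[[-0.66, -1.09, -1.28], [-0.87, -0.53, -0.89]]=v@[[-0.28, -0.12, -0.24], [0.28, 0.39, 0.48]]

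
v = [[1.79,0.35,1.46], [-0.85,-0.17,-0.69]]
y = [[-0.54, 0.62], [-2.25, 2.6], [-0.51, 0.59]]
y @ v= [[-1.49,-0.29,-1.22], [-6.24,-1.23,-5.08], [-1.41,-0.28,-1.15]]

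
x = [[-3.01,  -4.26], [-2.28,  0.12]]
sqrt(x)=[[0.39+1.61j,  -0.87+1.36j], [(-0.47+0.73j),  1.04+0.61j]]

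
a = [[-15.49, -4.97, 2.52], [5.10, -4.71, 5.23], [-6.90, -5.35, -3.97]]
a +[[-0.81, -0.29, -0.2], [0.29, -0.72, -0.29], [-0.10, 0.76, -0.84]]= [[-16.3, -5.26, 2.32], [5.39, -5.43, 4.94], [-7.0, -4.59, -4.81]]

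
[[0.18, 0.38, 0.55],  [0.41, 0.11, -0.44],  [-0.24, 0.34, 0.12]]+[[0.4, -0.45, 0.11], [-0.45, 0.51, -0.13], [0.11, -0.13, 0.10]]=[[0.58, -0.07, 0.66], [-0.04, 0.62, -0.57], [-0.13, 0.21, 0.22]]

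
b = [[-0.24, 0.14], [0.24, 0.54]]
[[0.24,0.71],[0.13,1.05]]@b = [[0.11, 0.42], [0.22, 0.59]]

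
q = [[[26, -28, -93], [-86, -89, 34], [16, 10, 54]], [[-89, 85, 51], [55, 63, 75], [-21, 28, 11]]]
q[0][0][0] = 26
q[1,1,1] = 63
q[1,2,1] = 28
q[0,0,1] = -28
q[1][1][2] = 75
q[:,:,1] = [[-28, -89, 10], [85, 63, 28]]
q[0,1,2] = 34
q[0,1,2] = 34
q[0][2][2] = 54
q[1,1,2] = 75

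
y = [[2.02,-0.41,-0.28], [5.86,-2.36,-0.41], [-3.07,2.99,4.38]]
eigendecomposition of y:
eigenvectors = [[-0.07, -0.52, -0.10], [-0.91, -0.81, -0.15], [0.41, 0.29, 0.98]]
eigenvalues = [-1.73, 1.54, 4.23]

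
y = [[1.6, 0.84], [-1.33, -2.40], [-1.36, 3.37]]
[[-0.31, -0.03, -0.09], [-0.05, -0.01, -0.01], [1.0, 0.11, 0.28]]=y@[[-0.29, -0.03, -0.08],  [0.18, 0.02, 0.05]]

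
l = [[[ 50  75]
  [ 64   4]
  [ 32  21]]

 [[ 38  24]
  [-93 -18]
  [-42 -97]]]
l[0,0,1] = 75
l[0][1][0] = 64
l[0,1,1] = 4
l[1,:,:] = [[38, 24], [-93, -18], [-42, -97]]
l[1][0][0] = 38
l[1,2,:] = [-42, -97]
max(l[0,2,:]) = 32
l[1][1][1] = -18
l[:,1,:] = [[64, 4], [-93, -18]]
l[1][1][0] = -93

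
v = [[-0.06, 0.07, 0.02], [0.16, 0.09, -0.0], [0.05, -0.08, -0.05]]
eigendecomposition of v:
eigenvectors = [[0.29, 0.57, 0.15], [0.91, -0.40, -0.20], [-0.31, -0.72, 0.97]]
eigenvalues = [0.14, -0.13, -0.03]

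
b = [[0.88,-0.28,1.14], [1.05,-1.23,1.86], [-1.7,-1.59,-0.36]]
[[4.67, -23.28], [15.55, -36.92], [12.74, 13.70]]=b @ [[5.15,-6.91], [-12.83,2.07], [-3.03,-14.58]]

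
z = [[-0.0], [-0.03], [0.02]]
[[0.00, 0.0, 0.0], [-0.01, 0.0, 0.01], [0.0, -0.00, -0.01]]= z @ [[0.25, -0.08, -0.33]]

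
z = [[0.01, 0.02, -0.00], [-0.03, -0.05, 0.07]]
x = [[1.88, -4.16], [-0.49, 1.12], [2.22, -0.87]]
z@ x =[[0.01, -0.02], [0.12, 0.01]]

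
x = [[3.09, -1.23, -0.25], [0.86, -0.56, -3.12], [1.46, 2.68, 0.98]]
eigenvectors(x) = [[-0.90+0.00j, (0.17+0.12j), 0.17-0.12j], [(0.14+0j), 0.71+0.00j, (0.71-0j)], [-0.42+0.00j, (-0.12-0.67j), -0.12+0.67j]]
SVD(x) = [[-0.59,0.61,-0.53], [-0.73,-0.12,0.67], [0.34,0.79,0.52]] @ diag([3.958086569575601, 3.397253917708447, 2.2310796772773203]) @ [[-0.49, 0.52, 0.7], [0.86, 0.42, 0.30], [-0.14, 0.74, -0.65]]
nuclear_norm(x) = 9.59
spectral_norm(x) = 3.96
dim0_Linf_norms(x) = [3.09, 2.68, 3.12]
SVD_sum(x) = [[1.16, -1.21, -1.63], [1.43, -1.5, -2.02], [-0.67, 0.7, 0.94]] + [[1.77, 0.87, 0.61], [-0.36, -0.18, -0.12], [2.29, 1.12, 0.79]] + [[0.17, -0.88, 0.77], [-0.21, 1.12, -0.98], [-0.16, 0.86, -0.75]]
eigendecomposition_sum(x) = [[(2.84-0j),(-0.58+0j),(0.5+0j)], [(-0.46+0j),(0.09+0j),-0.08+0.00j], [1.33-0.00j,(-0.27+0j),(0.23+0j)]] + [[0.12+0.15j, (-0.33+0.3j), (-0.37-0.22j)],  [(0.66+0.19j), -0.33+1.51j, -1.52+0.12j],  [(0.06-0.65j), (1.48+0.05j), (0.37+1.41j)]] + [[0.12-0.15j,-0.33-0.30j,-0.37+0.22j],[(0.66-0.19j),-0.33-1.51j,(-1.52-0.12j)],[0.06+0.65j,1.48-0.05j,0.37-1.41j]]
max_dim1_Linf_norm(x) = 3.12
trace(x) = 3.51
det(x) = 30.00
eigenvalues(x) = [(3.17+0j), (0.17+3.07j), (0.17-3.07j)]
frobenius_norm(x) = 5.67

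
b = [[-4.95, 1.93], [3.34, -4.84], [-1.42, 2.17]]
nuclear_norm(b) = 10.39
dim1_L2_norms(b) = [5.31, 5.88, 2.59]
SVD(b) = [[-0.62, -0.78], [0.72, -0.56], [-0.31, 0.27]] @ diag([7.982095186620218, 2.412479312187845]) @ [[0.74,-0.67], [0.67,0.74]]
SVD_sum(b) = [[-3.68, 3.33], [4.25, -3.84], [-1.86, 1.68]] + [[-1.27,-1.4], [-0.91,-1.0], [0.44,0.49]]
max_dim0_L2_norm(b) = 6.14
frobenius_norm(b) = 8.34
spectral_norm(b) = 7.98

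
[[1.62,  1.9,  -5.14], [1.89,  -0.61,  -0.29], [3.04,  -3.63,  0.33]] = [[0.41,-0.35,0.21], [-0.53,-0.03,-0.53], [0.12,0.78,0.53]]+[[1.21, 2.25, -5.35], [2.42, -0.58, 0.24], [2.92, -4.41, -0.20]]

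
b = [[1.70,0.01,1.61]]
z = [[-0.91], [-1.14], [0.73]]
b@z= [[-0.38]]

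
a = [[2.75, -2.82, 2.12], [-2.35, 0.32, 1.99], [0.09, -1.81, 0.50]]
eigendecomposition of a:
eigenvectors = [[-0.89+0.00j,  0.46-0.08j,  0.46+0.08j], [0.40+0.00j,  0.67+0.00j,  (0.67-0j)], [-0.20+0.00j,  (0.27+0.51j),  (0.27-0.51j)]]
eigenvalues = [(4.51+0j), (-0.47+1.79j), (-0.47-1.79j)]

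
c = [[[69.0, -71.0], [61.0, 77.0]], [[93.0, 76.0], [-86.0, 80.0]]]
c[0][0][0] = 69.0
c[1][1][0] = -86.0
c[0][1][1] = 77.0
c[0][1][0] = 61.0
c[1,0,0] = 93.0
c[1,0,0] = 93.0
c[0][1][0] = 61.0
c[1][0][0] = 93.0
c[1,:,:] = [[93.0, 76.0], [-86.0, 80.0]]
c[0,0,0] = 69.0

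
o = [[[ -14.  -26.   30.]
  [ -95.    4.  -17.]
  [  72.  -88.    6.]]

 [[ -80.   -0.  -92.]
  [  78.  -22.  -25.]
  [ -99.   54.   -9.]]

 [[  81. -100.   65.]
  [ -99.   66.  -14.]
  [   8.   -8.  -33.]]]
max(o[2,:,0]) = 81.0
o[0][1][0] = -95.0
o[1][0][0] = -80.0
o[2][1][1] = 66.0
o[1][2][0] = -99.0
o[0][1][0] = -95.0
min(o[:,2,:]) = -99.0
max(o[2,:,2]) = 65.0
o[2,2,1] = -8.0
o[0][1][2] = -17.0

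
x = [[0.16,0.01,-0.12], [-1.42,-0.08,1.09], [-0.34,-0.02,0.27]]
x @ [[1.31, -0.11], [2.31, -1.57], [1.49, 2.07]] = [[0.05, -0.28], [-0.42, 2.54], [-0.09, 0.63]]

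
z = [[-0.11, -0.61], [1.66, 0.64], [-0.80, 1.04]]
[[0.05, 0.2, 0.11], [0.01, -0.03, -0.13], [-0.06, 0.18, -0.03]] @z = [[0.24, 0.21],[0.05, -0.16],[0.33, 0.12]]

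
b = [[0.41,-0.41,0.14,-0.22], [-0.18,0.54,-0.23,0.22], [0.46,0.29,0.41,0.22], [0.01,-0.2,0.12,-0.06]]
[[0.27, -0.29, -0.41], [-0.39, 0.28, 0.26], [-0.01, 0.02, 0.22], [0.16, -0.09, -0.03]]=b@[[-0.04, -0.22, -0.59], [-0.58, 0.31, 0.40], [0.41, -0.08, 0.68], [0.05, 0.27, 0.43]]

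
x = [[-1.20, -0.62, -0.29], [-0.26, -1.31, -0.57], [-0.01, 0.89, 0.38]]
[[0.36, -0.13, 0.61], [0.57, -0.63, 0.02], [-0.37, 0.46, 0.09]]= x@[[-0.07, -0.15, -0.56], [-0.19, 0.60, 0.08], [-0.53, -0.2, 0.03]]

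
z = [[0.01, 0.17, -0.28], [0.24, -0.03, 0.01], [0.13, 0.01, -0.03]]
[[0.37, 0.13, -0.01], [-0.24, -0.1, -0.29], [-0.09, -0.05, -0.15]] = z @ [[-1.05, -0.59, -1.01], [-0.98, -2.03, 2.01], [-1.96, -1.71, 1.23]]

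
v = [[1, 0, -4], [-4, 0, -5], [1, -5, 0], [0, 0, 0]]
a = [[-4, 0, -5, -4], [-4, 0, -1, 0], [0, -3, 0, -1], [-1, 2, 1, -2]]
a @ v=[[-9, 25, 16], [-5, 5, 16], [12, 0, 15], [-8, -5, -6]]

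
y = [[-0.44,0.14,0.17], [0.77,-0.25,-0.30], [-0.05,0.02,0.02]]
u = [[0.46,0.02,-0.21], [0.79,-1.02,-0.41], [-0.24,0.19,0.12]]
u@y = [[-0.18,0.06,0.07], [-1.11,0.36,0.43], [0.25,-0.08,-0.1]]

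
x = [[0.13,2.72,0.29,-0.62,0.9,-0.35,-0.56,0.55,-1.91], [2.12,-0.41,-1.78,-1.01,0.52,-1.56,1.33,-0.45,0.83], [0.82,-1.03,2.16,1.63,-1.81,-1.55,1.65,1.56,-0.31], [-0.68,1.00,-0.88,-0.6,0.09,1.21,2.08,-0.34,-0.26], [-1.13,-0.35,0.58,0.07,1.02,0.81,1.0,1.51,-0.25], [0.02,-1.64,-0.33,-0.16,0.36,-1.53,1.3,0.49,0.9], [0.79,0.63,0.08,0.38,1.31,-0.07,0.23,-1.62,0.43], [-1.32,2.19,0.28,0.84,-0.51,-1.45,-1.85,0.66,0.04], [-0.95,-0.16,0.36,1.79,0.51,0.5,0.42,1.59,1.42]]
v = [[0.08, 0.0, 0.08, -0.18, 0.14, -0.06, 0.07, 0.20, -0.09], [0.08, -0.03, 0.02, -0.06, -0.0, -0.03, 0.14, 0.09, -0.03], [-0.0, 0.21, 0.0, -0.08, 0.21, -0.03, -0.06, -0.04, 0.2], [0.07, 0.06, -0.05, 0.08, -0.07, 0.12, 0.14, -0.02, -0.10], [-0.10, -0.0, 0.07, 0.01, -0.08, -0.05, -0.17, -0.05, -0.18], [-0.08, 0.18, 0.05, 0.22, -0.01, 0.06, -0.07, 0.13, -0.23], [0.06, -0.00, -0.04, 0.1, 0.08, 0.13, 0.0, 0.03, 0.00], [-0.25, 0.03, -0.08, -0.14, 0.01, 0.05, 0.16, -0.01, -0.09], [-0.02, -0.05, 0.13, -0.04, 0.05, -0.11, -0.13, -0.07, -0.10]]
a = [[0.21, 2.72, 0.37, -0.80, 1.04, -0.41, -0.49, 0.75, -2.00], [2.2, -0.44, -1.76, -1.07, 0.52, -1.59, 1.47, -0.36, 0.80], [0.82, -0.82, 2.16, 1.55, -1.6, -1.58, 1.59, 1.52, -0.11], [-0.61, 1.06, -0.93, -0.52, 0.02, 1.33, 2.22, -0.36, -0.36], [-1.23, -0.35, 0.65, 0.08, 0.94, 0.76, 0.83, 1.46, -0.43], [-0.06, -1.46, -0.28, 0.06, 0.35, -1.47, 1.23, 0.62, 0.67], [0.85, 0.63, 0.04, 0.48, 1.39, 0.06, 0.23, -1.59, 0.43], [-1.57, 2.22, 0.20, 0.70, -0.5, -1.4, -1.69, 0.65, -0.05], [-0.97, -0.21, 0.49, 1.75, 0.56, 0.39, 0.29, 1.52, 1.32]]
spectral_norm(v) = 0.49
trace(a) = 3.08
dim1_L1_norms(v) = [0.9, 0.48, 0.83, 0.71, 0.71, 1.03, 0.44, 0.82, 0.7]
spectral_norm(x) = 5.46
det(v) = 0.00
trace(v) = 0.00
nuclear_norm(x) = 25.92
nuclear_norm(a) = 26.00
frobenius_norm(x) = 9.97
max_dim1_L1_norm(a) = 11.75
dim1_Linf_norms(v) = [0.2, 0.14, 0.21, 0.14, 0.18, 0.23, 0.13, 0.25, 0.13]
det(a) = 580.24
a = v + x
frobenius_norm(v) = 0.93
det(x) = 427.75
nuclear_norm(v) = 2.34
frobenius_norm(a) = 9.95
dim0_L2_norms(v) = [0.32, 0.29, 0.2, 0.36, 0.29, 0.24, 0.35, 0.27, 0.4]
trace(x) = 3.08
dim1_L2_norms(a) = [3.78, 3.87, 4.28, 3.1, 2.56, 2.62, 2.46, 3.66, 2.98]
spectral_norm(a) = 5.35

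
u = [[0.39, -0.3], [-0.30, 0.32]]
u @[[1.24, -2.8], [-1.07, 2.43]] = [[0.8,  -1.82], [-0.71,  1.62]]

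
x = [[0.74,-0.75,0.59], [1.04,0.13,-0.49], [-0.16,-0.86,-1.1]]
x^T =[[0.74, 1.04, -0.16], [-0.75, 0.13, -0.86], [0.59, -0.49, -1.1]]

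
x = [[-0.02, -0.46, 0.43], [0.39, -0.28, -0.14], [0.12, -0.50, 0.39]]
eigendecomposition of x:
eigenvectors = [[-0.45-0.26j,  (-0.45+0.26j),  (0.62+0j)],  [-0.67+0.00j,  (-0.67-0j),  (0.22+0j)],  [-0.52-0.08j,  (-0.52+0.08j),  (0.76+0j)]]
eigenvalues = [(-0.13+0.13j), (-0.13-0.13j), (0.35+0j)]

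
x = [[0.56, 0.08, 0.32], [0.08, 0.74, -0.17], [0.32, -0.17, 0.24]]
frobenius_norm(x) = 1.09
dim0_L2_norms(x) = [0.65, 0.76, 0.43]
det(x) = -0.00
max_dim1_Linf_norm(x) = 0.74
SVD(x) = [[0.28, 0.82, -0.50],[-0.86, 0.45, 0.24],[0.42, 0.37, 0.83]] @ diag([0.7975590728290851, 0.747046394156251, 0.004605466985336331]) @ [[0.28, -0.86, 0.42], [0.82, 0.45, 0.37], [0.5, -0.24, -0.83]]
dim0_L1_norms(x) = [0.96, 0.99, 0.73]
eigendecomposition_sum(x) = [[-0.00,0.0,0.00], [0.00,-0.0,-0.0], [0.00,-0.00,-0.0]] + [[0.5, 0.27, 0.22],[0.27, 0.15, 0.12],[0.22, 0.12, 0.1]] + [[0.06,-0.19,0.09], [-0.19,0.59,-0.29], [0.09,-0.29,0.14]]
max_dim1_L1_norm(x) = 0.99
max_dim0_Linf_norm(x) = 0.74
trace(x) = 1.54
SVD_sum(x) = [[0.06, -0.19, 0.09],  [-0.19, 0.59, -0.29],  [0.09, -0.29, 0.14]] + [[0.50, 0.27, 0.22], [0.27, 0.15, 0.12], [0.22, 0.12, 0.10]] + [[-0.0,0.0,0.00], [0.0,-0.00,-0.0], [0.00,-0.0,-0.00]]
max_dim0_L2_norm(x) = 0.76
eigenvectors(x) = [[-0.50, 0.82, 0.28], [0.24, 0.45, -0.86], [0.83, 0.37, 0.42]]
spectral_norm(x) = 0.80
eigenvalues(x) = [-0.0, 0.75, 0.8]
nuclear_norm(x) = 1.55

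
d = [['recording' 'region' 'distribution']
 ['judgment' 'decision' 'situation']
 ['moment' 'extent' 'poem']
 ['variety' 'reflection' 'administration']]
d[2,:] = ['moment', 'extent', 'poem']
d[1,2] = 'situation'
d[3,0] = 'variety'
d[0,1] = 'region'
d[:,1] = ['region', 'decision', 'extent', 'reflection']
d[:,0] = ['recording', 'judgment', 'moment', 'variety']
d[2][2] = 'poem'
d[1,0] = 'judgment'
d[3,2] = 'administration'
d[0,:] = ['recording', 'region', 'distribution']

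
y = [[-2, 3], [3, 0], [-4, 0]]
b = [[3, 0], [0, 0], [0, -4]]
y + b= [[1, 3], [3, 0], [-4, -4]]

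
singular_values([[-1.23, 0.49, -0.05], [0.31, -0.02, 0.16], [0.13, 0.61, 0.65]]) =[1.36, 0.91, 0.03]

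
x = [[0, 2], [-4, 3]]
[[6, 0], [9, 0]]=x @[[0, 0], [3, 0]]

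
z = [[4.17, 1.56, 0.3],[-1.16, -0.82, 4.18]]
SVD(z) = [[-0.72, 0.69],[0.69, 0.72]] @ diag([4.956654930874463, 3.8515544779008217]) @ [[-0.77, -0.34, 0.54],[0.53, 0.13, 0.84]]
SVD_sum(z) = [[2.75, 1.22, -1.93], [-2.64, -1.17, 1.85]] + [[1.42, 0.34, 2.23], [1.48, 0.35, 2.33]]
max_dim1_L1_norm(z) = 6.16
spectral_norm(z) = 4.96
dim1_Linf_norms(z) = [4.17, 4.18]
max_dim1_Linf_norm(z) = 4.18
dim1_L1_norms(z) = [6.03, 6.16]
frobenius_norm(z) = 6.28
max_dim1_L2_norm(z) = 4.46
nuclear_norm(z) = 8.81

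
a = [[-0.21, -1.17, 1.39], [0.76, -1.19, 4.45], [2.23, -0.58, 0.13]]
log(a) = [[(1.21+1.47j), (-0.38+0.55j), -0.37-1.70j], [2.03+1.92j, (-0.06+0.72j), 1.35-2.22j], [0.91-0.82j, (-0.64-0.31j), (1.04+0.95j)]]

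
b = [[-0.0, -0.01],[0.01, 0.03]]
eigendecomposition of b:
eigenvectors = [[-0.93, 0.36], [0.36, -0.93]]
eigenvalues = [0.0, 0.03]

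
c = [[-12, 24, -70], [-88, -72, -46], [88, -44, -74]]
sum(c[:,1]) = -92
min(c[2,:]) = -74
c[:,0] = [-12, -88, 88]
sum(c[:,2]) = -190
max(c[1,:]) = -46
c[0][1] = 24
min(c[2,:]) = -74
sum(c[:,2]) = -190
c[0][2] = -70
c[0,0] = -12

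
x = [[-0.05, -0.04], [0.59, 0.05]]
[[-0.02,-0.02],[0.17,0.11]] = x @ [[0.27,0.17],[0.25,0.22]]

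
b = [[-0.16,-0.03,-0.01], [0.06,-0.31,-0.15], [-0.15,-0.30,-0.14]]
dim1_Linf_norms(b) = [0.16, 0.31, 0.3]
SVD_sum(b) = [[-0.01, -0.05, -0.03], [-0.06, -0.29, -0.14], [-0.06, -0.31, -0.15]] + [[-0.15, 0.02, 0.02], [0.12, -0.02, -0.01], [-0.09, 0.01, 0.01]] + [[0.00, -0.00, 0.00], [0.0, -0.0, 0.0], [-0.00, 0.0, -0.00]]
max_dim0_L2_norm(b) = 0.43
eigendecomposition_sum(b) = [[0.00, 0.00, -0.00],[-0.00, -0.00, 0.00],[0.00, 0.0, -0.0]] + [[-0.16, 0.01, 0.01], [0.07, -0.01, -0.0], [-0.14, 0.01, 0.01]] + [[-0.00, -0.04, -0.02], [-0.01, -0.30, -0.15], [-0.01, -0.31, -0.15]]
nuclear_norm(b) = 0.70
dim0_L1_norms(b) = [0.37, 0.64, 0.3]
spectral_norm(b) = 0.49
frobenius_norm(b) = 0.53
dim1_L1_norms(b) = [0.2, 0.52, 0.59]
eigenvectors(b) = [[-0.02, 0.71, 0.10], [0.43, -0.33, 0.70], [-0.90, 0.62, 0.71]]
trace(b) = -0.61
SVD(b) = [[-0.12, 0.71, -0.69], [-0.68, -0.57, -0.47], [-0.73, 0.41, 0.55]] @ diag([0.485253622923839, 0.21314046599619899, 0.000251384589295832]) @ [[0.18, 0.89, 0.42], [-0.98, 0.15, 0.10], [-0.02, 0.43, -0.9]]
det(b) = -0.00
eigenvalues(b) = [-0.0, -0.16, -0.45]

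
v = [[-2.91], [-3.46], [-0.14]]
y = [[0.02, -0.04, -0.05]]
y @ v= [[0.09]]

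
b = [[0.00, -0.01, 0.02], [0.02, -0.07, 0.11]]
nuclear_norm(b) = 0.14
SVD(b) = [[-0.16, -0.99], [-0.99, 0.16]] @ diag([0.13373026655399603, 0.00402688557041061]) @ [[-0.15, 0.53, -0.84], [0.82, -0.41, -0.40]]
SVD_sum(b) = [[0.0, -0.01, 0.02],  [0.02, -0.07, 0.11]] + [[-0.0, 0.00, 0.0], [0.00, -0.00, -0.0]]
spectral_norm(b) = 0.13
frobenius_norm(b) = 0.13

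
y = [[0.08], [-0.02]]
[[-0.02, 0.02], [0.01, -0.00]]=y @ [[-0.29, 0.19]]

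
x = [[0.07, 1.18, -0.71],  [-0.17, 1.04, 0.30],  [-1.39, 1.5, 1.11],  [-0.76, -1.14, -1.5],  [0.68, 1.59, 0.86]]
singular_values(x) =[3.36, 1.74, 1.43]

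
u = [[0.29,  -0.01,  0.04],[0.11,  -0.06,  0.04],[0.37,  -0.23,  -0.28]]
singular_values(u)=[0.57, 0.22, 0.06]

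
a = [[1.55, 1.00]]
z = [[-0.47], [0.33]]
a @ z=[[-0.4]]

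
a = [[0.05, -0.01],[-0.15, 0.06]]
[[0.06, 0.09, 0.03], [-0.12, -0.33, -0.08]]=a @ [[1.40, 1.49, 0.76], [1.47, -1.73, 0.55]]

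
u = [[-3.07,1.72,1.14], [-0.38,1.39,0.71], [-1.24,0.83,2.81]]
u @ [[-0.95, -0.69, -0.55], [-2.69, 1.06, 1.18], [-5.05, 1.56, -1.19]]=[[-7.47, 5.72, 2.36], [-6.96, 2.84, 1.0], [-15.25, 6.12, -1.68]]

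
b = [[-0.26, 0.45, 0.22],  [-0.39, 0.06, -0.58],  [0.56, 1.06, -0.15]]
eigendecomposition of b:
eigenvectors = [[-0.74+0.00j, 0.33-0.04j, (0.33+0.04j)],[(0.15+0j), (-0.01+0.62j), -0.01-0.62j],[(0.65+0j), (0.71+0j), (0.71-0j)]]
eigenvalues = [(-0.54+0j), (0.1+0.88j), (0.1-0.88j)]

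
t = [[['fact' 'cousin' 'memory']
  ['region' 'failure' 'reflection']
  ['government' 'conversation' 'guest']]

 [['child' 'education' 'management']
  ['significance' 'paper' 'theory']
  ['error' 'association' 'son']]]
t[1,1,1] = 'paper'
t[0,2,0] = 'government'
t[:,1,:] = [['region', 'failure', 'reflection'], ['significance', 'paper', 'theory']]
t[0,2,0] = 'government'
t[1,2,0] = 'error'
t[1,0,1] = 'education'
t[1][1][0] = 'significance'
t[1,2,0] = 'error'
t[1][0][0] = 'child'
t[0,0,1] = 'cousin'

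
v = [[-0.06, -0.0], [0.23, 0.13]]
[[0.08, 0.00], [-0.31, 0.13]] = v @ [[-1.25,-0.08], [-0.16,1.11]]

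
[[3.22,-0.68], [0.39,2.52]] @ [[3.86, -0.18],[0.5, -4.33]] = [[12.09, 2.36],[2.77, -10.98]]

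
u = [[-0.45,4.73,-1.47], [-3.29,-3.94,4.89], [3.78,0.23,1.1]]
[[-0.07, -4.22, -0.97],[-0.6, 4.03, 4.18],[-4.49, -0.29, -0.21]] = u @ [[-0.86, -0.05, -0.25], [-0.42, -0.87, -0.02], [-1.04, 0.09, 0.67]]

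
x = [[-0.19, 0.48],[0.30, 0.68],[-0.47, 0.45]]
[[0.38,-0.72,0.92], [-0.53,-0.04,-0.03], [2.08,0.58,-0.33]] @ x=[[-0.72, 0.11], [0.1, -0.3], [-0.07, 1.24]]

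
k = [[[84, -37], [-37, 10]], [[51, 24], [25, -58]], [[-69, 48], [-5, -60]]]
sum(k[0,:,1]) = -27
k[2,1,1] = -60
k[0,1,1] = 10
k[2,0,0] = -69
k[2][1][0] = -5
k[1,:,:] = [[51, 24], [25, -58]]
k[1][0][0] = 51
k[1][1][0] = 25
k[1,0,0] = 51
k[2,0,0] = -69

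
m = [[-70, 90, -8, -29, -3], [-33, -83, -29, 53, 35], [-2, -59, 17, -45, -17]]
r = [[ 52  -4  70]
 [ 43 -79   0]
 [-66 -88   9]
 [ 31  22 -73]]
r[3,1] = 22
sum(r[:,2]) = 6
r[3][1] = 22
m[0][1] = 90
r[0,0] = 52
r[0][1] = -4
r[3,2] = -73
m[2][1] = -59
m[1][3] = 53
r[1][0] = 43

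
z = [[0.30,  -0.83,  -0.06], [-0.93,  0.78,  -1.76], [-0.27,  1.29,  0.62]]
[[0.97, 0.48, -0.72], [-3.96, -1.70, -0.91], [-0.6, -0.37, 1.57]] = z@ [[2.21, 1.73, -1.42], [-0.43, 0.04, 0.26], [0.89, 0.07, 1.38]]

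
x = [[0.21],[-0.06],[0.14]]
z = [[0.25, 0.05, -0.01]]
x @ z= [[0.05, 0.01, -0.0],[-0.02, -0.0, 0.00],[0.04, 0.01, -0.00]]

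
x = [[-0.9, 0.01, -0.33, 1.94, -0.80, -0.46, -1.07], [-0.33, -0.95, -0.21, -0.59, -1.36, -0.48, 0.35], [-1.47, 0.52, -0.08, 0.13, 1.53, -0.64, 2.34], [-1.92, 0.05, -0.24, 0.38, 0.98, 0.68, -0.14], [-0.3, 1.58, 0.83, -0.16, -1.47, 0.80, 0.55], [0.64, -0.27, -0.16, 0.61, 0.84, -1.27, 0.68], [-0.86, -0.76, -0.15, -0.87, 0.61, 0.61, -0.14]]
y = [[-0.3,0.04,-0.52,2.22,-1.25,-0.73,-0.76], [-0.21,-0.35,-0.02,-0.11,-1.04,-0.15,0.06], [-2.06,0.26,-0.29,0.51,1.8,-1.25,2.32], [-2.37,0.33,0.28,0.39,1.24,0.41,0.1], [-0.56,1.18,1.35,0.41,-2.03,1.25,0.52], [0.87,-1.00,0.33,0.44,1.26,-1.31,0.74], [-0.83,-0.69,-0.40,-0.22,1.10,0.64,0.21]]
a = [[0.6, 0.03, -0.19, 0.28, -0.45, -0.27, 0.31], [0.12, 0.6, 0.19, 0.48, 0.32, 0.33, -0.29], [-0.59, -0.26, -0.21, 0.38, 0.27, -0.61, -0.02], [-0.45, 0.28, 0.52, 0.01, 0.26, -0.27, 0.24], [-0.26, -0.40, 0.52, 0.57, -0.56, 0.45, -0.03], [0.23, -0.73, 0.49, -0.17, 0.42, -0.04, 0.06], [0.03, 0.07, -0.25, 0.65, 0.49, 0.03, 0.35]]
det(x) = -0.07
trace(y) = -3.68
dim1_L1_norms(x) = [5.51, 4.27, 6.71, 4.39, 5.69, 4.47, 4.0]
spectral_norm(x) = 3.72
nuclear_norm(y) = 15.96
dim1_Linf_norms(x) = [1.94, 1.36, 2.34, 1.92, 1.58, 1.27, 0.87]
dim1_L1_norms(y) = [5.82, 1.94, 8.49, 5.12, 7.3, 5.95, 4.09]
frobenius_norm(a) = 2.61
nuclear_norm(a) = 6.58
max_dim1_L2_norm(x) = 3.27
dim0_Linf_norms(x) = [1.92, 1.58, 0.83, 1.94, 1.53, 1.27, 2.34]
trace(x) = -4.43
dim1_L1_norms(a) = [2.13, 2.33, 2.34, 2.03, 2.79, 2.14, 1.87]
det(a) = 0.40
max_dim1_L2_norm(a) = 1.16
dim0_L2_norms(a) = [1.02, 1.1, 0.98, 1.11, 1.08, 0.91, 0.6]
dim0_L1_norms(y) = [7.2, 3.85, 3.19, 4.3, 9.72, 5.74, 4.71]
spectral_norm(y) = 4.75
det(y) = 66.72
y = x + a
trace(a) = 0.75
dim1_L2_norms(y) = [2.82, 1.13, 3.85, 2.77, 3.11, 2.43, 1.74]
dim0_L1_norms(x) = [6.42, 4.14, 2.0, 4.68, 7.59, 4.94, 5.27]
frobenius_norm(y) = 7.10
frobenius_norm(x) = 6.26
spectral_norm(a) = 1.26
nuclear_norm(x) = 13.83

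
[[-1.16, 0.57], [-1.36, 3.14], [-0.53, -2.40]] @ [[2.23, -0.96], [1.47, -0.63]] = [[-1.75, 0.75],[1.58, -0.67],[-4.71, 2.02]]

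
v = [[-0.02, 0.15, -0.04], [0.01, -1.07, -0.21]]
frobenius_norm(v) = 1.10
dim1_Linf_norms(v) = [0.15, 1.07]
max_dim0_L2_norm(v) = 1.08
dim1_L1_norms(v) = [0.21, 1.29]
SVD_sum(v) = [[-0.00, 0.14, 0.03],  [0.01, -1.07, -0.2]] + [[-0.02, 0.01, -0.07], [-0.00, 0.00, -0.01]]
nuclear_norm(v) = 1.17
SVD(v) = [[-0.13, 0.99], [0.99, 0.13]] @ diag([1.099403253773519, 0.07008912606246218]) @ [[0.01, -0.98, -0.18], [-0.26, 0.18, -0.95]]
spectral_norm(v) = 1.10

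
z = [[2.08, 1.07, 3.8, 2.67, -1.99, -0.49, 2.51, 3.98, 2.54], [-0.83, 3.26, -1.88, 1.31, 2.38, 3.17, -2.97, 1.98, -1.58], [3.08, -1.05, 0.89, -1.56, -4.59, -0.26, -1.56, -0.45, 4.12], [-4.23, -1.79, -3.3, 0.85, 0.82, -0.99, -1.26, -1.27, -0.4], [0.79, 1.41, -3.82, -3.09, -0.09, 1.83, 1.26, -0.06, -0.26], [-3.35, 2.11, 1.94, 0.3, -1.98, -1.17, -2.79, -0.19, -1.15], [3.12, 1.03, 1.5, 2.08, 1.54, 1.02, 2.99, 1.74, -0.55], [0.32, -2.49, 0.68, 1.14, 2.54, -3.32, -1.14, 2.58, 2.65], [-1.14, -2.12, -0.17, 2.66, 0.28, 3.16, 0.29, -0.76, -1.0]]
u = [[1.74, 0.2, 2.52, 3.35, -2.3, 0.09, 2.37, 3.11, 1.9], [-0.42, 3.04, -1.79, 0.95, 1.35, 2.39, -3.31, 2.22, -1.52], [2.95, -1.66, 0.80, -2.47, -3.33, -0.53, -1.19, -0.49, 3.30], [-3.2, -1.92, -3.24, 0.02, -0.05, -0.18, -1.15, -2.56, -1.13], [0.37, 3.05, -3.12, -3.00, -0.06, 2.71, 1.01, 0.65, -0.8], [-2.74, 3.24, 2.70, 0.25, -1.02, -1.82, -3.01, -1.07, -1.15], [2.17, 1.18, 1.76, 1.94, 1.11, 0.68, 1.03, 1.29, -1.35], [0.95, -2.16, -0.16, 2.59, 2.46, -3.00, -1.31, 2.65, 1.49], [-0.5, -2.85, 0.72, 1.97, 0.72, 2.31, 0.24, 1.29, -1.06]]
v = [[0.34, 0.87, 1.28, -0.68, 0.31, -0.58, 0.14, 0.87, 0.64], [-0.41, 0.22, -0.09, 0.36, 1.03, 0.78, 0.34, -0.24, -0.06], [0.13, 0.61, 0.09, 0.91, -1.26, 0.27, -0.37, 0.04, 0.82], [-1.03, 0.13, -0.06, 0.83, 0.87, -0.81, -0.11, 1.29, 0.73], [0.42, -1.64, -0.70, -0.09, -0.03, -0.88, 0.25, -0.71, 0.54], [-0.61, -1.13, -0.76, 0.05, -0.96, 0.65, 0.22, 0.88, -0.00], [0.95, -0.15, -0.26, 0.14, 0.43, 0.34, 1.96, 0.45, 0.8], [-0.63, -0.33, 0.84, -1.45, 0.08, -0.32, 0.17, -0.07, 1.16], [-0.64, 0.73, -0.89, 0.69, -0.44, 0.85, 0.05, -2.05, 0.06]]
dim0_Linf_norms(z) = [4.23, 3.26, 3.82, 3.09, 4.59, 3.32, 2.99, 3.98, 4.12]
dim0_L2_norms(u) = [5.97, 7.05, 6.43, 6.45, 5.2, 5.61, 5.68, 5.77, 5.02]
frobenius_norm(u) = 17.82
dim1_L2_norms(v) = [2.14, 1.48, 1.92, 2.32, 2.24, 2.1, 2.45, 2.19, 2.71]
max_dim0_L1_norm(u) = 19.3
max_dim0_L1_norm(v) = 6.6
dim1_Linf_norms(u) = [3.35, 3.31, 3.33, 3.24, 3.12, 3.24, 2.17, 3.0, 2.85]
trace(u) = 6.34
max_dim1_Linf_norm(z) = 4.59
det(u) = 180594.94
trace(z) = 10.39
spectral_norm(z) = 11.12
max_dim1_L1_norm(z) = 21.13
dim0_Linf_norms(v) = [1.03, 1.64, 1.28, 1.45, 1.26, 0.88, 1.96, 2.05, 1.16]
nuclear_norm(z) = 48.61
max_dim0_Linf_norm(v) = 2.05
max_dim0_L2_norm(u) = 7.05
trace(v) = 4.05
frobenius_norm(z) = 19.07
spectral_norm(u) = 9.80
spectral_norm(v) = 3.57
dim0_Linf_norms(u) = [3.2, 3.24, 3.24, 3.35, 3.33, 3.0, 3.31, 3.11, 3.3]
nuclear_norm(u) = 46.33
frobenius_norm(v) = 6.59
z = v + u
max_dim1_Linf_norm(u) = 3.35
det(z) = 79048.97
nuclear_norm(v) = 17.42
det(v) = -0.11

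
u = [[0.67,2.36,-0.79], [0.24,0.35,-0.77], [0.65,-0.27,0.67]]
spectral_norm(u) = 2.68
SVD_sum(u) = [[0.59, 2.29, -1.0],[0.15, 0.59, -0.26],[-0.08, -0.31, 0.14]] + [[0.14, 0.03, 0.16], [-0.23, -0.05, -0.26], [0.59, 0.13, 0.65]] + [[-0.06, 0.04, 0.05], [0.32, -0.19, -0.25], [0.14, -0.09, -0.11]]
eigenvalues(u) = [(-0.62+0j), (1.16+0.87j), (1.16-0.87j)]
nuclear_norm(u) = 4.15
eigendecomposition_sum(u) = [[(-0.17-0j),(0.45-0j),0.17-0.00j], [0.13+0.00j,(-0.35+0j),(-0.13+0j)], [0.11+0.00j,-0.30+0.00j,-0.11+0.00j]] + [[(0.42+0.33j), (0.95-0.4j), (-0.48+0.95j)], [(0.06+0.17j), 0.35+0.07j, -0.32+0.18j], [0.27-0.14j, (0.01-0.59j), 0.39+0.47j]] + [[0.42-0.33j, (0.95+0.4j), -0.48-0.95j], [(0.06-0.17j), 0.35-0.07j, -0.32-0.18j], [0.27+0.14j, 0.01+0.59j, 0.39-0.47j]]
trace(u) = 1.69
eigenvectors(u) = [[-0.70+0.00j, (-0.83+0j), (-0.83-0j)], [0.54+0.00j, -0.24-0.16j, -0.24+0.16j], [0.46+0.00j, (-0.19+0.44j), -0.19-0.44j]]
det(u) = -1.31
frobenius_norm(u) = 2.89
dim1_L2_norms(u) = [2.58, 0.88, 0.97]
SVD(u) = [[-0.96, -0.22, 0.18], [-0.25, 0.36, -0.90], [0.13, -0.91, -0.4]] @ diag([2.6751803520271245, 0.9747860780687192, 0.5030926218217023]) @ [[-0.23, -0.89, 0.39], [-0.66, -0.15, -0.73], [-0.71, 0.43, 0.56]]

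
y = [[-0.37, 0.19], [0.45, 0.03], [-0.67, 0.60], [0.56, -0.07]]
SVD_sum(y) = [[-0.37, 0.19], [0.34, -0.18], [-0.77, 0.40], [0.47, -0.24]] + [[-0.0, -0.0], [0.11, 0.21], [0.10, 0.2], [0.09, 0.17]]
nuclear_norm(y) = 1.54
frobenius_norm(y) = 1.23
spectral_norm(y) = 1.17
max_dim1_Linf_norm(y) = 0.67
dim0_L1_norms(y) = [2.05, 0.89]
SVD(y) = [[-0.36, 0.01], [0.33, -0.62], [-0.75, -0.59], [0.45, -0.52]] @ diag([1.1664434823397347, 0.3784304460626194]) @ [[0.89, -0.46],  [-0.46, -0.89]]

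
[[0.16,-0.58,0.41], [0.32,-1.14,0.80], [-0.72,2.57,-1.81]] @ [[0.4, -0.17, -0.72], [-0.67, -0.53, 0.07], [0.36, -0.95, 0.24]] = [[0.6, -0.11, -0.06], [1.18, -0.21, -0.12], [-2.66, 0.48, 0.26]]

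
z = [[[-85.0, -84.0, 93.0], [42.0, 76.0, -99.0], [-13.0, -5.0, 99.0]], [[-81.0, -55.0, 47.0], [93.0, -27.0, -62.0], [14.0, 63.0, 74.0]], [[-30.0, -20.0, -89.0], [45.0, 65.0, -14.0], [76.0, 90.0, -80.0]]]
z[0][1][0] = 42.0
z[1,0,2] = 47.0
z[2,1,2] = -14.0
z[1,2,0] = 14.0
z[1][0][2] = 47.0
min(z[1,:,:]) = -81.0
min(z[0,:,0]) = -85.0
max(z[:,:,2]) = 99.0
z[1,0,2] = 47.0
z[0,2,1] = -5.0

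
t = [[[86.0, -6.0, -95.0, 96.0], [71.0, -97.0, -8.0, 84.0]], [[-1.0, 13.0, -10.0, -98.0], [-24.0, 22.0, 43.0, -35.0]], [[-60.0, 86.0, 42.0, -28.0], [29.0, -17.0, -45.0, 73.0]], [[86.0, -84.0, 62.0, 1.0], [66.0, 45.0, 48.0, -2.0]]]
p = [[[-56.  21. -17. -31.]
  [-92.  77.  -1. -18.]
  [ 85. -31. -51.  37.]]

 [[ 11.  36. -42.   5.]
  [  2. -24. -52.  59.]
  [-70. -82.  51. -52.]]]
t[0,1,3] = 84.0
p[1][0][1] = 36.0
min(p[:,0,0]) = -56.0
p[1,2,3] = -52.0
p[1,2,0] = -70.0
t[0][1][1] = -97.0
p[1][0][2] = -42.0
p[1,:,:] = [[11.0, 36.0, -42.0, 5.0], [2.0, -24.0, -52.0, 59.0], [-70.0, -82.0, 51.0, -52.0]]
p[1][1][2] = -52.0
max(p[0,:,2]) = -1.0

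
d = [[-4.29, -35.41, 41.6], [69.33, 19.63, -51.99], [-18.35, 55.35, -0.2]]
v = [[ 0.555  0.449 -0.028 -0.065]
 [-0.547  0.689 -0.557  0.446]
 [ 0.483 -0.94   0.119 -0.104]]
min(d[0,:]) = -35.41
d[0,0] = -4.29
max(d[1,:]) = 69.33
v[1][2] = -0.557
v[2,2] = 0.119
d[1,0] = 69.33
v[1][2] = -0.557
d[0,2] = 41.6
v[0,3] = -0.065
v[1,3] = 0.446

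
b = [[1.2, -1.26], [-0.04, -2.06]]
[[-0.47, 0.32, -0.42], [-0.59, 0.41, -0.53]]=b@[[-0.09, 0.06, -0.08], [0.29, -0.2, 0.26]]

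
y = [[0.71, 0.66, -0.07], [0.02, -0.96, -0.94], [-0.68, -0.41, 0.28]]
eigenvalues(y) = [1.11, 0.0, -1.08]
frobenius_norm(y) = 1.86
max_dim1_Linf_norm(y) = 0.96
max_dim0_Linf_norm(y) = 0.96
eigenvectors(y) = [[-0.65, -0.58, -0.34], [-0.32, 0.56, 0.93], [0.69, -0.59, 0.11]]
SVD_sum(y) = [[0.31, 0.66, 0.32],  [-0.46, -0.96, -0.47],  [-0.19, -0.41, -0.20]] + [[0.40, 0.00, -0.39],  [0.48, 0.00, -0.47],  [-0.49, -0.00, 0.48]] + [[0.00, -0.00, 0.00], [0.0, -0.0, 0.00], [0.00, -0.00, 0.0]]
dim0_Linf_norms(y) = [0.71, 0.96, 0.94]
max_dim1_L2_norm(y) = 1.34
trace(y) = 0.03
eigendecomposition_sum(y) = [[0.61, 0.26, -0.35], [0.3, 0.13, -0.17], [-0.65, -0.28, 0.37]] + [[0.00, 0.00, 0.00], [-0.0, -0.0, -0.00], [0.0, 0.00, 0.0]] + [[0.10, 0.40, 0.28], [-0.28, -1.09, -0.77], [-0.03, -0.13, -0.09]]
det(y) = -0.00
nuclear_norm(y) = 2.60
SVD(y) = [[-0.53, -0.50, 0.68],[0.78, -0.61, 0.16],[0.33, 0.62, 0.71]] @ diag([1.4944351860507046, 1.1071420298318466, 2.1758155611817195e-05]) @ [[-0.39,-0.83,-0.4],[-0.71,-0.00,0.7],[0.58,-0.56,0.59]]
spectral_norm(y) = 1.49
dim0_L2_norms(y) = [0.98, 1.24, 0.98]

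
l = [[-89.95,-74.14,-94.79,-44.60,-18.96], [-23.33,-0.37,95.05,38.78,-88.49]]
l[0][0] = -89.95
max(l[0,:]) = -18.96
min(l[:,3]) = -44.6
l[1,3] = 38.78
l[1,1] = -0.37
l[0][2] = -94.79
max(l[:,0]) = -23.33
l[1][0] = -23.33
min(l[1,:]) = -88.49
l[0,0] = -89.95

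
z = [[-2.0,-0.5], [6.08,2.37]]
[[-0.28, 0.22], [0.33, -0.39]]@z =[[1.9, 0.66], [-3.03, -1.09]]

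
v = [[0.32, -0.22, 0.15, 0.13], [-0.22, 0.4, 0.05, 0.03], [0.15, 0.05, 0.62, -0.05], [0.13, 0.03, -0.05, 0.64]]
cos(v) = [[0.91, 0.07, -0.06, -0.05], [0.07, 0.9, -0.01, -0.00], [-0.06, -0.01, 0.8, 0.02], [-0.05, -0.00, 0.02, 0.79]]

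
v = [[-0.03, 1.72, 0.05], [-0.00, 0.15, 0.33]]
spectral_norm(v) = 1.73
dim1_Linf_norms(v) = [1.72, 0.33]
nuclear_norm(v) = 2.05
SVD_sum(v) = [[-0.03,  1.72,  0.08], [-0.00,  0.17,  0.01]] + [[-0.00,0.0,-0.03],[0.0,-0.02,0.32]]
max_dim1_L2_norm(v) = 1.72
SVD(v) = [[-1.0,  -0.1], [-0.1,  1.00]] @ diag([1.7286341354987003, 0.32407410508811335]) @ [[0.02, -1.00, -0.05], [0.01, -0.05, 1.00]]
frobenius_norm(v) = 1.76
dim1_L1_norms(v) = [1.8, 0.48]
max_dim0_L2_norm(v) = 1.73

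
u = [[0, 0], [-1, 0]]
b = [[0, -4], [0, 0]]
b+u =[[0, -4], [-1, 0]]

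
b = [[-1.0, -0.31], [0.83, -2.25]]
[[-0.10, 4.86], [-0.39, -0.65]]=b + [[0.9, 5.17], [-1.22, 1.60]]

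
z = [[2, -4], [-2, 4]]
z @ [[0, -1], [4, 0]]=[[-16, -2], [16, 2]]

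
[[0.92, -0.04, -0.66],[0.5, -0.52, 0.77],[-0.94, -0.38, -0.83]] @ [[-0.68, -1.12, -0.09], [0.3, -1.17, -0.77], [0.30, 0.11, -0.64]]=[[-0.84,-1.06,0.37], [-0.26,0.13,-0.14], [0.28,1.41,0.91]]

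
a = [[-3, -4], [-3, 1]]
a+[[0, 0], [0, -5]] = [[-3, -4], [-3, -4]]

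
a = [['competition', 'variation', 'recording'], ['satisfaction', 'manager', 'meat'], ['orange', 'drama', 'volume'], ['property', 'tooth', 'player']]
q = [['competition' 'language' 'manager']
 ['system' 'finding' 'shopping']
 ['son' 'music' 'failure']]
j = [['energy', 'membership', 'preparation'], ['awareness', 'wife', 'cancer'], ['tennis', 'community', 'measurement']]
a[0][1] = 'variation'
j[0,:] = ['energy', 'membership', 'preparation']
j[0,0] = 'energy'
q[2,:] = ['son', 'music', 'failure']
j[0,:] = ['energy', 'membership', 'preparation']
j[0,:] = ['energy', 'membership', 'preparation']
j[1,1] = 'wife'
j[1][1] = 'wife'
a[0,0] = 'competition'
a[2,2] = 'volume'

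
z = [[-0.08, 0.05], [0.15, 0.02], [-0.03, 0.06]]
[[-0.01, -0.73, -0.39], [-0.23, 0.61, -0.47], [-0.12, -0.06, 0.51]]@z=[[-0.10, -0.04],[0.12, -0.03],[-0.01, 0.02]]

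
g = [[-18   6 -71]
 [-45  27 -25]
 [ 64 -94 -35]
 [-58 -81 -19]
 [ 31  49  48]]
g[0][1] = 6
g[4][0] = 31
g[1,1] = 27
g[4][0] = 31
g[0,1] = 6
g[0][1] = 6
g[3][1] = -81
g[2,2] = -35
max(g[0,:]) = 6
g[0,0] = -18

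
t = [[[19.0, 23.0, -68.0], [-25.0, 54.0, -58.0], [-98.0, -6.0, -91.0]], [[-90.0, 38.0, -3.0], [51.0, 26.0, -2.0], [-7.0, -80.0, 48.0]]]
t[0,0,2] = -68.0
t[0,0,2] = -68.0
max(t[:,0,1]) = 38.0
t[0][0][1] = 23.0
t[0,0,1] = 23.0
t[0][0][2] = -68.0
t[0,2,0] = -98.0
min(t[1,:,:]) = -90.0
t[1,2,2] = 48.0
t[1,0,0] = -90.0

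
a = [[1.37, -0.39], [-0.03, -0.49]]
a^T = [[1.37, -0.03],[-0.39, -0.49]]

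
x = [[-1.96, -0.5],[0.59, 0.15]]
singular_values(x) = [2.11, 0.0]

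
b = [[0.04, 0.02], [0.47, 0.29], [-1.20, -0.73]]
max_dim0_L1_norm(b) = 1.71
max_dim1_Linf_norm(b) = 1.2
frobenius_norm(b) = 1.51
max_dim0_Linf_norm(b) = 1.2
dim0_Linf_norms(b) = [1.2, 0.73]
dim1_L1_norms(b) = [0.06, 0.76, 1.93]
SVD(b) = [[-0.03,0.75],[-0.37,-0.62],[0.93,-0.22]] @ diag([1.509925655621272, 0.004951211636674919]) @ [[-0.85, -0.52], [0.52, -0.85]]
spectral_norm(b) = 1.51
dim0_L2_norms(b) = [1.29, 0.79]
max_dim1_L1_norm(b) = 1.93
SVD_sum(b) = [[0.04, 0.02], [0.47, 0.29], [-1.20, -0.73]] + [[0.00, -0.00], [-0.0, 0.0], [-0.0, 0.0]]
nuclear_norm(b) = 1.51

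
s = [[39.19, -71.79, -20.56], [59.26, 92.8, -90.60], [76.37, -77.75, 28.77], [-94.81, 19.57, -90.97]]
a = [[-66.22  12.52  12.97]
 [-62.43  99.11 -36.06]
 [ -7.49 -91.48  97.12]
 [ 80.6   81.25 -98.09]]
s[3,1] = 19.57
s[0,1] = -71.79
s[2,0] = 76.37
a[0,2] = 12.97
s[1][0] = 59.26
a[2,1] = -91.48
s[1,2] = -90.6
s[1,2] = -90.6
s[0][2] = -20.56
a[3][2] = -98.09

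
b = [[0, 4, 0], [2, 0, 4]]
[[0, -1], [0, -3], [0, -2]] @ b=[[-2, 0, -4], [-6, 0, -12], [-4, 0, -8]]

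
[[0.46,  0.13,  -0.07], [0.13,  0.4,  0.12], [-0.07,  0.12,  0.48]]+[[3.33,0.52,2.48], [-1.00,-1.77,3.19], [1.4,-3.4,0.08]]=[[3.79, 0.65, 2.41], [-0.87, -1.37, 3.31], [1.33, -3.28, 0.56]]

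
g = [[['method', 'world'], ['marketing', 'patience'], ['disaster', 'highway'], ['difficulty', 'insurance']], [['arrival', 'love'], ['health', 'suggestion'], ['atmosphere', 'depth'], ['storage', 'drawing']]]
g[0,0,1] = 'world'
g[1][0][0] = 'arrival'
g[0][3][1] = 'insurance'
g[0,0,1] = 'world'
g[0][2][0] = 'disaster'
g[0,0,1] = 'world'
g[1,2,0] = 'atmosphere'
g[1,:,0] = ['arrival', 'health', 'atmosphere', 'storage']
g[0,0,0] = 'method'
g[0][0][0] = 'method'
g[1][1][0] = 'health'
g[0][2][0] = 'disaster'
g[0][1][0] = 'marketing'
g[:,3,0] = ['difficulty', 'storage']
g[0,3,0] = 'difficulty'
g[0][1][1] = 'patience'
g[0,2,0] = 'disaster'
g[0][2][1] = 'highway'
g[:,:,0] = [['method', 'marketing', 'disaster', 'difficulty'], ['arrival', 'health', 'atmosphere', 'storage']]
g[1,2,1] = 'depth'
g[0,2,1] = 'highway'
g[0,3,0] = 'difficulty'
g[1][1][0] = 'health'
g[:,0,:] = [['method', 'world'], ['arrival', 'love']]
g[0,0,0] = 'method'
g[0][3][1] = 'insurance'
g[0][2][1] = 'highway'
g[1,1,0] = 'health'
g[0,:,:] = [['method', 'world'], ['marketing', 'patience'], ['disaster', 'highway'], ['difficulty', 'insurance']]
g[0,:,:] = [['method', 'world'], ['marketing', 'patience'], ['disaster', 'highway'], ['difficulty', 'insurance']]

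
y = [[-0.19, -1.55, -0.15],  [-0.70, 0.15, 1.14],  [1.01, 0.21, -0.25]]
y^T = [[-0.19, -0.70, 1.01],[-1.55, 0.15, 0.21],[-0.15, 1.14, -0.25]]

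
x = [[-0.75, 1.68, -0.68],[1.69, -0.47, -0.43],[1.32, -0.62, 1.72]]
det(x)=-4.740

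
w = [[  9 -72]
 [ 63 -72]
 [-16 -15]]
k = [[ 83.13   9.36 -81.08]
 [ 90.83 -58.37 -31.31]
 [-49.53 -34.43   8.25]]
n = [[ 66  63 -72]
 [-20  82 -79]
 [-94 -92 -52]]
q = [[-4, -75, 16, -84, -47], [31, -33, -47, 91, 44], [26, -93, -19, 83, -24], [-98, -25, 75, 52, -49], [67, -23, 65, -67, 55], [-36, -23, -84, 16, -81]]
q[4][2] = 65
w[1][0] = 63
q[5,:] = [-36, -23, -84, 16, -81]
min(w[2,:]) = -16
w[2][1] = -15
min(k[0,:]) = -81.08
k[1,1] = -58.37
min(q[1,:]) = -47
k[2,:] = [-49.53, -34.43, 8.25]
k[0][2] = -81.08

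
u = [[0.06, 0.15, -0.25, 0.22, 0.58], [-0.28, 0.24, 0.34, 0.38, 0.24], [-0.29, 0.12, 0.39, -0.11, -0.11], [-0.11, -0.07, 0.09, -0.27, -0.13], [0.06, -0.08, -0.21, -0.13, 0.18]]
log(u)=[[-0.63+0.24j, (1.55-0.04j), -2.28-0.03j, 4.70+0.48j, (0.25-0.22j)],[-1.54-3.11j, (-0.1+0.59j), 1.13+0.37j, (1.28-6.25j), (4.1+2.89j)],[0.28+1.33j, 0.64-0.25j, -2.52-0.16j, 2.63+2.67j, -2.18-1.24j],[(-0.69+1.56j), -0.65-0.29j, (0.69-0.18j), (-3.78+3.13j), -0.09-1.45j],[(0.3+0.71j), -0.21-0.13j, (-1.12-0.08j), 0.71+1.42j, -2.53-0.66j]]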